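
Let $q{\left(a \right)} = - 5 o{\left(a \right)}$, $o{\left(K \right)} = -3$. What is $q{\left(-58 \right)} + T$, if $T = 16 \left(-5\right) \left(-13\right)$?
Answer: $1055$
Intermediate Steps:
$T = 1040$ ($T = \left(-80\right) \left(-13\right) = 1040$)
$q{\left(a \right)} = 15$ ($q{\left(a \right)} = \left(-5\right) \left(-3\right) = 15$)
$q{\left(-58 \right)} + T = 15 + 1040 = 1055$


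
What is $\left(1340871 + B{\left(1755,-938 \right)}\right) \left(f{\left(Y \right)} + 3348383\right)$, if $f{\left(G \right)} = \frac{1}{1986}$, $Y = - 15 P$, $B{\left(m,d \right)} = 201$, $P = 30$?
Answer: $\frac{1486329909480168}{331} \approx 4.4904 \cdot 10^{12}$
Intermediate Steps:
$Y = -450$ ($Y = \left(-15\right) 30 = -450$)
$f{\left(G \right)} = \frac{1}{1986}$
$\left(1340871 + B{\left(1755,-938 \right)}\right) \left(f{\left(Y \right)} + 3348383\right) = \left(1340871 + 201\right) \left(\frac{1}{1986} + 3348383\right) = 1341072 \cdot \frac{6649888639}{1986} = \frac{1486329909480168}{331}$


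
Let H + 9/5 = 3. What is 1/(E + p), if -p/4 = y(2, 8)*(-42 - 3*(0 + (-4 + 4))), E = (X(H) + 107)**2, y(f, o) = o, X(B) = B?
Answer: 25/326281 ≈ 7.6621e-5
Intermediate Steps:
H = 6/5 (H = -9/5 + 3 = 6/5 ≈ 1.2000)
E = 292681/25 (E = (6/5 + 107)**2 = (541/5)**2 = 292681/25 ≈ 11707.)
p = 1344 (p = -32*(-42 - 3*(0 + (-4 + 4))) = -32*(-42 - 3*(0 + 0)) = -32*(-42 - 3*0) = -32*(-42 + 0) = -32*(-42) = -4*(-336) = 1344)
1/(E + p) = 1/(292681/25 + 1344) = 1/(326281/25) = 25/326281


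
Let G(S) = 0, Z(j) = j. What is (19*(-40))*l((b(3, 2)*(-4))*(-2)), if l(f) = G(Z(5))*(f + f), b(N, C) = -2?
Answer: 0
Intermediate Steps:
l(f) = 0 (l(f) = 0*(f + f) = 0*(2*f) = 0)
(19*(-40))*l((b(3, 2)*(-4))*(-2)) = (19*(-40))*0 = -760*0 = 0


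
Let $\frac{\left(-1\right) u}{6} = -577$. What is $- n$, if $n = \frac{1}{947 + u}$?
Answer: $- \frac{1}{4409} \approx -0.00022681$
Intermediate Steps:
$u = 3462$ ($u = \left(-6\right) \left(-577\right) = 3462$)
$n = \frac{1}{4409}$ ($n = \frac{1}{947 + 3462} = \frac{1}{4409} \approx 0.00022681$)
$- n = \left(-1\right) \frac{1}{4409} = - \frac{1}{4409}$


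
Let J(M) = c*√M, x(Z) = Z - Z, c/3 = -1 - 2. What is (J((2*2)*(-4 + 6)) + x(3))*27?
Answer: -486*√2 ≈ -687.31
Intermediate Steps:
c = -9 (c = 3*(-1 - 2) = 3*(-3) = -9)
x(Z) = 0
J(M) = -9*√M
(J((2*2)*(-4 + 6)) + x(3))*27 = (-9*2*√(-4 + 6) + 0)*27 = (-9*2*√2 + 0)*27 = (-18*√2 + 0)*27 = -18*√2*27 = -486*√2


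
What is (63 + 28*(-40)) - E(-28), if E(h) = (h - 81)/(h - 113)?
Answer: -149146/141 ≈ -1057.8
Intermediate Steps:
E(h) = (-81 + h)/(-113 + h)
(63 + 28*(-40)) - E(-28) = (63 + 28*(-40)) - (-81 - 28)/(-113 - 28) = (63 - 1120) - (-109)/(-141) = -1057 - (-1)*(-109)/141 = -1057 - 1*109/141 = -1057 - 109/141 = -149146/141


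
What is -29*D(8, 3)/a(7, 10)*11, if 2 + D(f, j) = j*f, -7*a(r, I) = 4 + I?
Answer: 3509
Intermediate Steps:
a(r, I) = -4/7 - I/7 (a(r, I) = -(4 + I)/7 = -4/7 - I/7)
D(f, j) = -2 + f*j (D(f, j) = -2 + j*f = -2 + f*j)
-29*D(8, 3)/a(7, 10)*11 = -29*(-2 + 8*3)/(-4/7 - ⅐*10)*11 = -29*(-2 + 24)/(-4/7 - 10/7)*11 = -638/(-2)*11 = -638*(-1)/2*11 = -29*(-11)*11 = 319*11 = 3509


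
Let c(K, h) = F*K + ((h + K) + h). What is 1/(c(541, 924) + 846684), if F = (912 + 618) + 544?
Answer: 1/1971107 ≈ 5.0733e-7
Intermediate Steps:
F = 2074 (F = 1530 + 544 = 2074)
c(K, h) = 2*h + 2075*K (c(K, h) = 2074*K + ((h + K) + h) = 2074*K + ((K + h) + h) = 2074*K + (K + 2*h) = 2*h + 2075*K)
1/(c(541, 924) + 846684) = 1/((2*924 + 2075*541) + 846684) = 1/((1848 + 1122575) + 846684) = 1/(1124423 + 846684) = 1/1971107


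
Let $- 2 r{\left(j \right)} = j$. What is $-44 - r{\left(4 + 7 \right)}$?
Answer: $- \frac{77}{2} \approx -38.5$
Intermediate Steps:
$r{\left(j \right)} = - \frac{j}{2}$
$-44 - r{\left(4 + 7 \right)} = -44 - - \frac{4 + 7}{2} = -44 - \left(- \frac{1}{2}\right) 11 = -44 - - \frac{11}{2} = -44 + \frac{11}{2} = - \frac{77}{2}$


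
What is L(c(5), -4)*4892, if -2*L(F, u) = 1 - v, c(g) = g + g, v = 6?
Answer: 12230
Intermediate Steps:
c(g) = 2*g
L(F, u) = 5/2 (L(F, u) = -(1 - 1*6)/2 = -(1 - 6)/2 = -1/2*(-5) = 5/2)
L(c(5), -4)*4892 = (5/2)*4892 = 12230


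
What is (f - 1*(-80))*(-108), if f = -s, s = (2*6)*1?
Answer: -7344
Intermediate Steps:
s = 12 (s = 12*1 = 12)
f = -12 (f = -1*12 = -12)
(f - 1*(-80))*(-108) = (-12 - 1*(-80))*(-108) = (-12 + 80)*(-108) = 68*(-108) = -7344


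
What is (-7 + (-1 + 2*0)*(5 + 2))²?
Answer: 196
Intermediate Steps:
(-7 + (-1 + 2*0)*(5 + 2))² = (-7 + (-1 + 0)*7)² = (-7 - 1*7)² = (-7 - 7)² = (-14)² = 196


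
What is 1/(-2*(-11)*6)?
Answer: 1/132 ≈ 0.0075758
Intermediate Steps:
1/(-2*(-11)*6) = 1/(22*6) = 1/132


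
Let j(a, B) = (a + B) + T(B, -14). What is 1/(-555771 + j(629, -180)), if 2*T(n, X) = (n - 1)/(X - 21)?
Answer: -70/38872359 ≈ -1.8008e-6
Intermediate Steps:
T(n, X) = (-1 + n)/(2*(-21 + X)) (T(n, X) = ((n - 1)/(X - 21))/2 = ((-1 + n)/(-21 + X))/2 = (-1 + n)/(2*(-21 + X)))
j(a, B) = 1/70 + a + 69*B/70 (j(a, B) = (a + B) + (-1 + B)/(2*(-21 - 14)) = (B + a) + (½)*(-1 + B)/(-35) = (B + a) + (½)*(-1/35)*(-1 + B) = (B + a) + (1/70 - B/70) = 1/70 + a + 69*B/70)
1/(-555771 + j(629, -180)) = 1/(-555771 + (1/70 + 629 + (69/70)*(-180))) = 1/(-555771 + (1/70 + 629 - 1242/7)) = 1/(-555771 + 31611/70) = 1/(-38872359/70) = -70/38872359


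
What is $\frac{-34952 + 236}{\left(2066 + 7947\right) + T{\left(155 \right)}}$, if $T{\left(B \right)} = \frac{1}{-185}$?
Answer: $- \frac{535205}{154367} \approx -3.4671$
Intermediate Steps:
$T{\left(B \right)} = - \frac{1}{185}$
$\frac{-34952 + 236}{\left(2066 + 7947\right) + T{\left(155 \right)}} = \frac{-34952 + 236}{\left(2066 + 7947\right) - \frac{1}{185}} = - \frac{34716}{10013 - \frac{1}{185}} = - \frac{34716}{\frac{1852404}{185}} = \left(-34716\right) \frac{185}{1852404} = - \frac{535205}{154367}$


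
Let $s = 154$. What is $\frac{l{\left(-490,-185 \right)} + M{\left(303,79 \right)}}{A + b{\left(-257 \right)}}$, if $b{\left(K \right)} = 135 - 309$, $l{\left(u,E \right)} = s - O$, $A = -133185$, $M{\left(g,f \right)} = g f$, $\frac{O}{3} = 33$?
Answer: $- \frac{23992}{133359} \approx -0.17991$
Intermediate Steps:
$O = 99$ ($O = 3 \cdot 33 = 99$)
$M{\left(g,f \right)} = f g$
$l{\left(u,E \right)} = 55$ ($l{\left(u,E \right)} = 154 - 99 = 55$)
$b{\left(K \right)} = -174$
$\frac{l{\left(-490,-185 \right)} + M{\left(303,79 \right)}}{A + b{\left(-257 \right)}} = \frac{55 + 79 \cdot 303}{-133185 - 174} = \frac{55 + 23937}{-133359} = 23992 \left(- \frac{1}{133359}\right) = - \frac{23992}{133359}$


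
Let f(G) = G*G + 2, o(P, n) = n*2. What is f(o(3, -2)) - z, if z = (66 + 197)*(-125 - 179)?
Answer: 79970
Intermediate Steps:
o(P, n) = 2*n
z = -79952 (z = 263*(-304) = -79952)
f(G) = 2 + G² (f(G) = G² + 2 = 2 + G²)
f(o(3, -2)) - z = (2 + (2*(-2))²) - 1*(-79952) = (2 + (-4)²) + 79952 = (2 + 16) + 79952 = 18 + 79952 = 79970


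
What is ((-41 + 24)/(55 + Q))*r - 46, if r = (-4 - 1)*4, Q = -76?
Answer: -1306/21 ≈ -62.190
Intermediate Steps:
r = -20 (r = -5*4 = -20)
((-41 + 24)/(55 + Q))*r - 46 = ((-41 + 24)/(55 - 76))*(-20) - 46 = -17/(-21)*(-20) - 46 = -17*(-1/21)*(-20) - 46 = (17/21)*(-20) - 46 = -340/21 - 46 = -1306/21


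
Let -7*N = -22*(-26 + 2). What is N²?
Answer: 278784/49 ≈ 5689.5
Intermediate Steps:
N = -528/7 (N = -(-22)*(-26 + 2)/7 = -(-22)*(-24)/7 = -⅐*528 = -528/7 ≈ -75.429)
N² = (-528/7)² = 278784/49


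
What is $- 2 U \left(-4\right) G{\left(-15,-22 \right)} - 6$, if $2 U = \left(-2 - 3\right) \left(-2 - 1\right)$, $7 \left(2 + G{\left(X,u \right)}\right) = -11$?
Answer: $- \frac{1542}{7} \approx -220.29$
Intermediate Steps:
$G{\left(X,u \right)} = - \frac{25}{7}$ ($G{\left(X,u \right)} = -2 + \frac{1}{7} \left(-11\right) = -2 - \frac{11}{7} = - \frac{25}{7}$)
$U = \frac{15}{2}$ ($U = \frac{\left(-2 - 3\right) \left(-2 - 1\right)}{2} = \frac{\left(-5\right) \left(-2 - 1\right)}{2} = \frac{\left(-5\right) \left(-3\right)}{2} = \frac{1}{2} \cdot 15 = \frac{15}{2} \approx 7.5$)
$- 2 U \left(-4\right) G{\left(-15,-22 \right)} - 6 = \left(-2\right) \frac{15}{2} \left(-4\right) \left(- \frac{25}{7}\right) - 6 = \left(-15\right) \left(-4\right) \left(- \frac{25}{7}\right) - 6 = 60 \left(- \frac{25}{7}\right) - 6 = - \frac{1500}{7} - 6 = - \frac{1542}{7}$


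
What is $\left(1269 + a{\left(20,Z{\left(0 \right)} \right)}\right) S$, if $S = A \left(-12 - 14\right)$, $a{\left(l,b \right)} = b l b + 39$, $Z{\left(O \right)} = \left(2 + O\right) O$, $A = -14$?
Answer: $476112$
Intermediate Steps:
$Z{\left(O \right)} = O \left(2 + O\right)$
$a{\left(l,b \right)} = 39 + l b^{2}$ ($a{\left(l,b \right)} = l b^{2} + 39 = 39 + l b^{2}$)
$S = 364$ ($S = - 14 \left(-12 - 14\right) = \left(-14\right) \left(-26\right) = 364$)
$\left(1269 + a{\left(20,Z{\left(0 \right)} \right)}\right) S = \left(1269 + \left(39 + 20 \left(0 \left(2 + 0\right)\right)^{2}\right)\right) 364 = \left(1269 + \left(39 + 20 \left(0 \cdot 2\right)^{2}\right)\right) 364 = \left(1269 + \left(39 + 20 \cdot 0^{2}\right)\right) 364 = \left(1269 + \left(39 + 20 \cdot 0\right)\right) 364 = \left(1269 + \left(39 + 0\right)\right) 364 = \left(1269 + 39\right) 364 = 1308 \cdot 364 = 476112$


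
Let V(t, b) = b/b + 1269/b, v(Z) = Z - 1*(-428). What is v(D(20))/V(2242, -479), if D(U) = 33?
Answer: -220819/790 ≈ -279.52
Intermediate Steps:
v(Z) = 428 + Z (v(Z) = Z + 428 = 428 + Z)
V(t, b) = 1 + 1269/b
v(D(20))/V(2242, -479) = (428 + 33)/(((1269 - 479)/(-479))) = 461/((-1/479*790)) = 461/(-790/479) = 461*(-479/790) = -220819/790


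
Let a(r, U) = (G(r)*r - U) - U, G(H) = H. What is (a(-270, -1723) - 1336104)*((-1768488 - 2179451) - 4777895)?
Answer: 10992439188172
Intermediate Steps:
a(r, U) = r**2 - 2*U (a(r, U) = (r*r - U) - U = (r**2 - U) - U = r**2 - 2*U)
(a(-270, -1723) - 1336104)*((-1768488 - 2179451) - 4777895) = (((-270)**2 - 2*(-1723)) - 1336104)*((-1768488 - 2179451) - 4777895) = ((72900 + 3446) - 1336104)*(-3947939 - 4777895) = (76346 - 1336104)*(-8725834) = -1259758*(-8725834) = 10992439188172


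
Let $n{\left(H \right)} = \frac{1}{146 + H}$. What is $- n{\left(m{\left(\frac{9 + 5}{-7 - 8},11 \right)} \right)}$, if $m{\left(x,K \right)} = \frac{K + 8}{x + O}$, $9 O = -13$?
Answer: $- \frac{107}{14767} \approx -0.0072459$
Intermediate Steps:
$O = - \frac{13}{9}$ ($O = \frac{1}{9} \left(-13\right) = - \frac{13}{9} \approx -1.4444$)
$m{\left(x,K \right)} = \frac{8 + K}{- \frac{13}{9} + x}$ ($m{\left(x,K \right)} = \frac{K + 8}{x - \frac{13}{9}} = \frac{8 + K}{- \frac{13}{9} + x}$)
$- n{\left(m{\left(\frac{9 + 5}{-7 - 8},11 \right)} \right)} = - \frac{1}{146 + \frac{9 \left(8 + 11\right)}{-13 + 9 \frac{9 + 5}{-7 - 8}}} = - \frac{1}{146 + 9 \frac{1}{-13 + 9 \frac{14}{-15}} \cdot 19} = - \frac{1}{146 + 9 \frac{1}{-13 + 9 \cdot 14 \left(- \frac{1}{15}\right)} 19} = - \frac{1}{146 + 9 \frac{1}{-13 + 9 \left(- \frac{14}{15}\right)} 19} = - \frac{1}{146 + 9 \frac{1}{-13 - \frac{42}{5}} \cdot 19} = - \frac{1}{146 + 9 \frac{1}{- \frac{107}{5}} \cdot 19} = - \frac{1}{146 + 9 \left(- \frac{5}{107}\right) 19} = - \frac{1}{146 - \frac{855}{107}} = - \frac{1}{\frac{14767}{107}} = \left(-1\right) \frac{107}{14767} = - \frac{107}{14767}$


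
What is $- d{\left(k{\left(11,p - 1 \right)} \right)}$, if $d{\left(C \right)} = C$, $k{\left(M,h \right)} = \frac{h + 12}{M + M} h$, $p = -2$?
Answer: $\frac{27}{22} \approx 1.2273$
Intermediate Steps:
$k{\left(M,h \right)} = \frac{h \left(12 + h\right)}{2 M}$ ($k{\left(M,h \right)} = \frac{12 + h}{2 M} h = \frac{h \left(12 + h\right)}{2 M}$)
$- d{\left(k{\left(11,p - 1 \right)} \right)} = - \frac{\left(-2 - 1\right) \left(12 - 3\right)}{2 \cdot 11} = - \frac{\left(-3\right) \left(12 - 3\right)}{2 \cdot 11} = - \frac{\left(-3\right) 9}{2 \cdot 11} = \left(-1\right) \left(- \frac{27}{22}\right) = \frac{27}{22}$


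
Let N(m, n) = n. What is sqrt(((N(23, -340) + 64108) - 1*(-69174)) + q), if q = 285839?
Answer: 11*sqrt(3461) ≈ 647.13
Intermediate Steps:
sqrt(((N(23, -340) + 64108) - 1*(-69174)) + q) = sqrt(((-340 + 64108) - 1*(-69174)) + 285839) = sqrt((63768 + 69174) + 285839) = sqrt(132942 + 285839) = sqrt(418781) = 11*sqrt(3461)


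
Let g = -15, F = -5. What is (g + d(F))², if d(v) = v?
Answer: 400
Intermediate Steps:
(g + d(F))² = (-15 - 5)² = (-20)² = 400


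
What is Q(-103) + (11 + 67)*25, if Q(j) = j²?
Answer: 12559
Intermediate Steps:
Q(-103) + (11 + 67)*25 = (-103)² + (11 + 67)*25 = 10609 + 78*25 = 10609 + 1950 = 12559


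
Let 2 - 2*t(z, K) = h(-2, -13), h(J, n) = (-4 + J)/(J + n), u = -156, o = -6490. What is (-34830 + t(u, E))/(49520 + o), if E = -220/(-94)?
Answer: -87073/107575 ≈ -0.80942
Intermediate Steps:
E = 110/47 (E = -220*(-1/94) = 110/47 ≈ 2.3404)
h(J, n) = (-4 + J)/(J + n)
t(z, K) = ⅘ (t(z, K) = 1 - (-4 - 2)/(2*(-2 - 13)) = 1 - (-6)/(2*(-15)) = 1 - (-1)*(-6)/30 = 1 - ½*⅖ = 1 - ⅕ = ⅘)
(-34830 + t(u, E))/(49520 + o) = (-34830 + ⅘)/(49520 - 6490) = -174146/5/43030 = -174146/5*1/43030 = -87073/107575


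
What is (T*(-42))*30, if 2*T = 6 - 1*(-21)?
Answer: -17010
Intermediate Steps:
T = 27/2 (T = (6 - 1*(-21))/2 = (6 + 21)/2 = (½)*27 = 27/2 ≈ 13.500)
(T*(-42))*30 = ((27/2)*(-42))*30 = -567*30 = -17010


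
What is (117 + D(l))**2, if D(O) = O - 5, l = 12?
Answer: 15376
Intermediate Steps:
D(O) = -5 + O
(117 + D(l))**2 = (117 + (-5 + 12))**2 = (117 + 7)**2 = 124**2 = 15376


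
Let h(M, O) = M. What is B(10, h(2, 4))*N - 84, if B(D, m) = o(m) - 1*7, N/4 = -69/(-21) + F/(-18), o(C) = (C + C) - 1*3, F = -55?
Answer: -4960/21 ≈ -236.19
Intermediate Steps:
o(C) = -3 + 2*C (o(C) = 2*C - 3 = -3 + 2*C)
N = 1598/63 (N = 4*(-69/(-21) - 55/(-18)) = 4*(-69*(-1/21) - 55*(-1/18)) = 4*(23/7 + 55/18) = 4*(799/126) = 1598/63 ≈ 25.365)
B(D, m) = -10 + 2*m (B(D, m) = (-3 + 2*m) - 1*7 = (-3 + 2*m) - 7 = -10 + 2*m)
B(10, h(2, 4))*N - 84 = (-10 + 2*2)*(1598/63) - 84 = (-10 + 4)*(1598/63) - 84 = -6*1598/63 - 84 = -3196/21 - 84 = -4960/21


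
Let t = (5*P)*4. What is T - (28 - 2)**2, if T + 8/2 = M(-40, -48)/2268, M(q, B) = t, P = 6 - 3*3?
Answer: -128525/189 ≈ -680.03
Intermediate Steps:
P = -3 (P = 6 - 9 = -3)
t = -60 (t = (5*(-3))*4 = -15*4 = -60)
M(q, B) = -60
T = -761/189 (T = -4 - 60/2268 = -4 - 60*1/2268 = -4 - 5/189 = -761/189 ≈ -4.0265)
T - (28 - 2)**2 = -761/189 - (28 - 2)**2 = -761/189 - 1*26**2 = -761/189 - 1*676 = -761/189 - 676 = -128525/189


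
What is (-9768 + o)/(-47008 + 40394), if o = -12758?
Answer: 11263/3307 ≈ 3.4058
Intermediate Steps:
(-9768 + o)/(-47008 + 40394) = (-9768 - 12758)/(-47008 + 40394) = -22526/(-6614) = -22526*(-1/6614) = 11263/3307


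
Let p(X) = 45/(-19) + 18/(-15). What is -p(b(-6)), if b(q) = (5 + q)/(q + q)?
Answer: 339/95 ≈ 3.5684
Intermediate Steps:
b(q) = (5 + q)/(2*q) (b(q) = (5 + q)/((2*q)) = (5 + q)*(1/(2*q)) = (5 + q)/(2*q))
p(X) = -339/95 (p(X) = 45*(-1/19) + 18*(-1/15) = -45/19 - 6/5 = -339/95)
-p(b(-6)) = -1*(-339/95) = 339/95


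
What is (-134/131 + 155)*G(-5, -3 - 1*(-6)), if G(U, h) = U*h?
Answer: -302565/131 ≈ -2309.7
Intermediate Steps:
(-134/131 + 155)*G(-5, -3 - 1*(-6)) = (-134/131 + 155)*(-5*(-3 - 1*(-6))) = (-134*1/131 + 155)*(-5*(-3 + 6)) = (-134/131 + 155)*(-5*3) = (20171/131)*(-15) = -302565/131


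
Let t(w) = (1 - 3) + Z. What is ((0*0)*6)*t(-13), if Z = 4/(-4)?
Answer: 0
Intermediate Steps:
Z = -1 (Z = 4*(-¼) = -1)
t(w) = -3 (t(w) = (1 - 3) - 1 = -2 - 1 = -3)
((0*0)*6)*t(-13) = ((0*0)*6)*(-3) = (0*6)*(-3) = 0*(-3) = 0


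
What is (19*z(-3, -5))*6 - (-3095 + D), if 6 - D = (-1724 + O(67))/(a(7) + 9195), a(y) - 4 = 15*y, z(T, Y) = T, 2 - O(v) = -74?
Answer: 3194555/1163 ≈ 2746.8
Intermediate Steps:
O(v) = 76 (O(v) = 2 - 1*(-74) = 2 + 74 = 76)
a(y) = 4 + 15*y
D = 7184/1163 (D = 6 - (-1724 + 76)/((4 + 15*7) + 9195) = 6 - (-1648)/((4 + 105) + 9195) = 6 - (-1648)/(109 + 9195) = 6 - (-1648)/9304 = 6 - 1*(-206/1163) = 6 + 206/1163 = 7184/1163 ≈ 6.1771)
(19*z(-3, -5))*6 - (-3095 + D) = (19*(-3))*6 - (-3095 + 7184/1163) = -57*6 - 1*(-3592301/1163) = -342 + 3592301/1163 = 3194555/1163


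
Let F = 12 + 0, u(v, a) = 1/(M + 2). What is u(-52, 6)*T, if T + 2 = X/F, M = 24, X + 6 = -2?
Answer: -4/39 ≈ -0.10256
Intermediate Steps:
X = -8 (X = -6 - 2 = -8)
u(v, a) = 1/26 (u(v, a) = 1/(24 + 2) = 1/26)
F = 12
T = -8/3 (T = -2 - 8/12 = -2 - 8*1/12 = -2 - 2/3 = -8/3 ≈ -2.6667)
u(-52, 6)*T = (1/26)*(-8/3) = -4/39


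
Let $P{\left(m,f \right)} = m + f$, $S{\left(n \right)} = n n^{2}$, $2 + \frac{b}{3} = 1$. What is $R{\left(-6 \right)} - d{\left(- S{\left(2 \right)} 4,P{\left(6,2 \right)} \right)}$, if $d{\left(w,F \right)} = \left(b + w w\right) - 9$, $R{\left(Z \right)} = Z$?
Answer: $-1018$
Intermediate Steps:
$b = -3$ ($b = -6 + 3 \cdot 1 = -6 + 3 = -3$)
$S{\left(n \right)} = n^{3}$
$P{\left(m,f \right)} = f + m$
$d{\left(w,F \right)} = -12 + w^{2}$ ($d{\left(w,F \right)} = \left(-3 + w w\right) - 9 = \left(-3 + w^{2}\right) - 9 = -12 + w^{2}$)
$R{\left(-6 \right)} - d{\left(- S{\left(2 \right)} 4,P{\left(6,2 \right)} \right)} = -6 - \left(-12 + \left(- 2^{3} \cdot 4\right)^{2}\right) = -6 - \left(-12 + \left(\left(-1\right) 8 \cdot 4\right)^{2}\right) = -6 - \left(-12 + \left(\left(-8\right) 4\right)^{2}\right) = -6 - \left(-12 + \left(-32\right)^{2}\right) = -6 - \left(-12 + 1024\right) = -6 - 1012 = -1018$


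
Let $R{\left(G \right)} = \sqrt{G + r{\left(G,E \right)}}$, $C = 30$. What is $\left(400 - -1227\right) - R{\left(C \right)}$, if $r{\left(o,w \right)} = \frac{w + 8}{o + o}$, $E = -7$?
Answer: $1627 - \frac{\sqrt{27015}}{30} \approx 1621.5$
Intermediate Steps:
$r{\left(o,w \right)} = \frac{8 + w}{2 o}$
$R{\left(G \right)} = \sqrt{G + \frac{1}{2 G}}$ ($R{\left(G \right)} = \sqrt{G + \frac{8 - 7}{2 G}} = \sqrt{G + \frac{1}{2} \frac{1}{G} 1} = \sqrt{G + \frac{1}{2 G}}$)
$\left(400 - -1227\right) - R{\left(C \right)} = \left(400 - -1227\right) - \frac{\sqrt{\frac{2}{30} + 4 \cdot 30}}{2} = \left(400 + 1227\right) - \frac{\sqrt{2 \cdot \frac{1}{30} + 120}}{2} = 1627 - \frac{\sqrt{\frac{1}{15} + 120}}{2} = 1627 - \frac{\sqrt{\frac{1801}{15}}}{2} = 1627 - \frac{\frac{1}{15} \sqrt{27015}}{2} = 1627 - \frac{\sqrt{27015}}{30}$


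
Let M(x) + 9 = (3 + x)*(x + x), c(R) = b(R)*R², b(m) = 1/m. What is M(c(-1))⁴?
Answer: 28561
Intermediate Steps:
c(R) = R (c(R) = R²/R = R)
M(x) = -9 + 2*x*(3 + x) (M(x) = -9 + (3 + x)*(x + x) = -9 + (3 + x)*(2*x) = -9 + 2*x*(3 + x))
M(c(-1))⁴ = (-9 + 2*(-1)² + 6*(-1))⁴ = (-9 + 2*1 - 6)⁴ = (-9 + 2 - 6)⁴ = (-13)⁴ = 28561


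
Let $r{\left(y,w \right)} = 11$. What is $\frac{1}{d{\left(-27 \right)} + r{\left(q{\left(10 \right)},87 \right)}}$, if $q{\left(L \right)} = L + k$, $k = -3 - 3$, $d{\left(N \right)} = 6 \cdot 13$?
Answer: $\frac{1}{89} \approx 0.011236$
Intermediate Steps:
$d{\left(N \right)} = 78$
$k = -6$
$q{\left(L \right)} = -6 + L$ ($q{\left(L \right)} = L - 6 = -6 + L$)
$\frac{1}{d{\left(-27 \right)} + r{\left(q{\left(10 \right)},87 \right)}} = \frac{1}{78 + 11} = \frac{1}{89}$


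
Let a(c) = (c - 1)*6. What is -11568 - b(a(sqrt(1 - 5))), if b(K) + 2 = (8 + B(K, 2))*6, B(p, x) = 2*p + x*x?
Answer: -11566 - 144*I ≈ -11566.0 - 144.0*I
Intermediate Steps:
B(p, x) = x**2 + 2*p (B(p, x) = 2*p + x**2 = x**2 + 2*p)
a(c) = -6 + 6*c (a(c) = (-1 + c)*6 = -6 + 6*c)
b(K) = 70 + 12*K (b(K) = -2 + (8 + (2**2 + 2*K))*6 = -2 + (8 + (4 + 2*K))*6 = -2 + (12 + 2*K)*6 = -2 + (72 + 12*K) = 70 + 12*K)
-11568 - b(a(sqrt(1 - 5))) = -11568 - (70 + 12*(-6 + 6*sqrt(1 - 5))) = -11568 - (70 + 12*(-6 + 6*sqrt(-4))) = -11568 - (70 + 12*(-6 + 6*(2*I))) = -11568 - (70 + 12*(-6 + 12*I)) = -11568 - (70 + (-72 + 144*I)) = -11568 - (-2 + 144*I) = -11568 + (2 - 144*I) = -11566 - 144*I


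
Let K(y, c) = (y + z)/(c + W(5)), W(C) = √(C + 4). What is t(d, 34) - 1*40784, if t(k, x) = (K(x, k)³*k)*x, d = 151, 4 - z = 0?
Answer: -18584027766/456533 ≈ -40707.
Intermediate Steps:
W(C) = √(4 + C)
z = 4 (z = 4 - 1*0 = 4 + 0 = 4)
K(y, c) = (4 + y)/(3 + c) (K(y, c) = (y + 4)/(c + √(4 + 5)) = (4 + y)/(c + √9) = (4 + y)/(c + 3) = (4 + y)/(3 + c))
t(k, x) = k*x*(4 + x)³/(3 + k)³ (t(k, x) = (((4 + x)/(3 + k))³*k)*x = (((4 + x)³/(3 + k)³)*k)*x = (k*(4 + x)³/(3 + k)³)*x = k*x*(4 + x)³/(3 + k)³)
t(d, 34) - 1*40784 = 151*34*(4 + 34)³/(3 + 151)³ - 1*40784 = 151*34*38³/154³ - 40784 = 151*34*(1/3652264)*54872 - 40784 = 35214106/456533 - 40784 = -18584027766/456533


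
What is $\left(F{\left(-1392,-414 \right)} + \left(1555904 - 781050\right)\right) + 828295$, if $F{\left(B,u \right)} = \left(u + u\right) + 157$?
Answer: $1602478$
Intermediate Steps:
$F{\left(B,u \right)} = 157 + 2 u$ ($F{\left(B,u \right)} = 2 u + 157 = 157 + 2 u$)
$\left(F{\left(-1392,-414 \right)} + \left(1555904 - 781050\right)\right) + 828295 = \left(\left(157 + 2 \left(-414\right)\right) + \left(1555904 - 781050\right)\right) + 828295 = \left(\left(157 - 828\right) + 774854\right) + 828295 = \left(-671 + 774854\right) + 828295 = 774183 + 828295 = 1602478$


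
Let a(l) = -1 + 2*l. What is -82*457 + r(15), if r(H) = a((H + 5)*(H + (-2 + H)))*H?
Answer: -20689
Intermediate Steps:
r(H) = H*(-1 + 2*(-2 + 2*H)*(5 + H)) (r(H) = (-1 + 2*((H + 5)*(H + (-2 + H))))*H = (-1 + 2*((5 + H)*(-2 + 2*H)))*H = (-1 + 2*((-2 + 2*H)*(5 + H)))*H = (-1 + 2*(-2 + 2*H)*(5 + H))*H = H*(-1 + 2*(-2 + 2*H)*(5 + H)))
-82*457 + r(15) = -82*457 + 15*(-21 + 4*15² + 16*15) = -37474 + 15*(-21 + 4*225 + 240) = -37474 + 15*(-21 + 900 + 240) = -37474 + 15*1119 = -37474 + 16785 = -20689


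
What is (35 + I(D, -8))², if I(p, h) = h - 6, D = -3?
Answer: 441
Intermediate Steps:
I(p, h) = -6 + h
(35 + I(D, -8))² = (35 + (-6 - 8))² = (35 - 14)² = 21² = 441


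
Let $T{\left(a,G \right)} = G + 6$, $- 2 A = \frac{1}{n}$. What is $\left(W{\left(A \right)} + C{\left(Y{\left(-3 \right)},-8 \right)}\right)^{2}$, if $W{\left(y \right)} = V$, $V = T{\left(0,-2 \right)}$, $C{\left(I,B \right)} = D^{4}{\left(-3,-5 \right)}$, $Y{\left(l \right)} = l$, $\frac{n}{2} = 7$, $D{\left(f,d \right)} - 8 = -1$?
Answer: $5784025$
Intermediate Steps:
$D{\left(f,d \right)} = 7$ ($D{\left(f,d \right)} = 8 - 1 = 7$)
$n = 14$ ($n = 2 \cdot 7 = 14$)
$C{\left(I,B \right)} = 2401$ ($C{\left(I,B \right)} = 7^{4} = 2401$)
$A = - \frac{1}{28}$ ($A = - \frac{1}{2 \cdot 14} = \left(- \frac{1}{2}\right) \frac{1}{14} = - \frac{1}{28} \approx -0.035714$)
$T{\left(a,G \right)} = 6 + G$
$V = 4$ ($V = 6 - 2 = 4$)
$W{\left(y \right)} = 4$
$\left(W{\left(A \right)} + C{\left(Y{\left(-3 \right)},-8 \right)}\right)^{2} = \left(4 + 2401\right)^{2} = 2405^{2} = 5784025$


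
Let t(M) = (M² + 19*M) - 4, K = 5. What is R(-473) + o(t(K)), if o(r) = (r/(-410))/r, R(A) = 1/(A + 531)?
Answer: 88/5945 ≈ 0.014802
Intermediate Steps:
t(M) = -4 + M² + 19*M
R(A) = 1/(531 + A)
o(r) = -1/410 (o(r) = (r*(-1/410))/r = (-r/410)/r = -1/410)
R(-473) + o(t(K)) = 1/(531 - 473) - 1/410 = 1/58 - 1/410 = 88/5945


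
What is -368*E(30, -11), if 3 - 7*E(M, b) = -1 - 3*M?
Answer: -34592/7 ≈ -4941.7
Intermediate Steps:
E(M, b) = 4/7 + 3*M/7 (E(M, b) = 3/7 - (-1 - 3*M)/7 = 3/7 + (⅐ + 3*M/7) = 4/7 + 3*M/7)
-368*E(30, -11) = -368*(4/7 + (3/7)*30) = -368*(4/7 + 90/7) = -368*94/7 = -34592/7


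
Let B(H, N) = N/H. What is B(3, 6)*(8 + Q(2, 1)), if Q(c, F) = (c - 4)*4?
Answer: 0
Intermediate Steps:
Q(c, F) = -16 + 4*c (Q(c, F) = (-4 + c)*4 = -16 + 4*c)
B(3, 6)*(8 + Q(2, 1)) = (6/3)*(8 + (-16 + 4*2)) = (6*(1/3))*(8 + (-16 + 8)) = 2*(8 - 8) = 2*0 = 0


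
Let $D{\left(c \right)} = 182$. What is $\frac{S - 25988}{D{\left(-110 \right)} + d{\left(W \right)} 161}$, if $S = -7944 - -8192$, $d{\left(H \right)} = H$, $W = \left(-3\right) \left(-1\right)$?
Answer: $- \frac{5148}{133} \approx -38.707$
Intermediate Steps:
$W = 3$
$S = 248$ ($S = -7944 + 8192 = 248$)
$\frac{S - 25988}{D{\left(-110 \right)} + d{\left(W \right)} 161} = \frac{248 - 25988}{182 + 3 \cdot 161} = - \frac{25740}{182 + 483} = - \frac{25740}{665} = \left(-25740\right) \frac{1}{665} = - \frac{5148}{133}$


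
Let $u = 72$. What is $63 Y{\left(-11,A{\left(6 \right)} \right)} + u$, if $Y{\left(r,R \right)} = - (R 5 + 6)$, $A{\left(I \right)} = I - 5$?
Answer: $-621$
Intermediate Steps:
$A{\left(I \right)} = -5 + I$
$Y{\left(r,R \right)} = -6 - 5 R$ ($Y{\left(r,R \right)} = - (5 R + 6) = - (6 + 5 R) = -6 - 5 R$)
$63 Y{\left(-11,A{\left(6 \right)} \right)} + u = 63 \left(-6 - 5 \left(-5 + 6\right)\right) + 72 = 63 \left(-6 - 5\right) + 72 = 63 \left(-11\right) + 72 = -693 + 72 = -621$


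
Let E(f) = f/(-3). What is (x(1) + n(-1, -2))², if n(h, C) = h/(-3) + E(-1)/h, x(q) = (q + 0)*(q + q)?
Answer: 4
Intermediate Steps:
E(f) = -f/3 (E(f) = f*(-⅓) = -f/3)
x(q) = 2*q² (x(q) = q*(2*q) = 2*q²)
n(h, C) = -h/3 + 1/(3*h) (n(h, C) = h/(-3) + (-⅓*(-1))/h = h*(-⅓) + 1/(3*h) = -h/3 + 1/(3*h))
(x(1) + n(-1, -2))² = (2*1² + (⅓)*(1 - 1*(-1)²)/(-1))² = (2*1 + (⅓)*(-1)*(1 - 1*1))² = (2 + (⅓)*(-1)*(1 - 1))² = (2 + (⅓)*(-1)*0)² = (2 + 0)² = 2² = 4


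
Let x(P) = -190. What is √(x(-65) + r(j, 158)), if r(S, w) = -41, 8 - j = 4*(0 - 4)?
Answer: I*√231 ≈ 15.199*I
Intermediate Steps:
j = 24 (j = 8 - 4*(0 - 4) = 8 - 4*(-4) = 8 - 1*(-16) = 8 + 16 = 24)
√(x(-65) + r(j, 158)) = √(-190 - 41) = √(-231) = I*√231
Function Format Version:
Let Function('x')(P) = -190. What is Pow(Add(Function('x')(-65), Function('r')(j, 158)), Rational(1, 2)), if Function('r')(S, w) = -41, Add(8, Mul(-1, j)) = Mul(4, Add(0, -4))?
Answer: Mul(I, Pow(231, Rational(1, 2))) ≈ Mul(15.199, I)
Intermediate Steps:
j = 24 (j = Add(8, Mul(-1, Mul(4, Add(0, -4)))) = Add(8, Mul(-1, Mul(4, -4))) = Add(8, Mul(-1, -16)) = Add(8, 16) = 24)
Pow(Add(Function('x')(-65), Function('r')(j, 158)), Rational(1, 2)) = Pow(Add(-190, -41), Rational(1, 2)) = Pow(-231, Rational(1, 2)) = Mul(I, Pow(231, Rational(1, 2)))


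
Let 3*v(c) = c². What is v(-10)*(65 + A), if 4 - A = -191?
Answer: 26000/3 ≈ 8666.7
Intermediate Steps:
A = 195 (A = 4 - 1*(-191) = 4 + 191 = 195)
v(c) = c²/3
v(-10)*(65 + A) = ((⅓)*(-10)²)*(65 + 195) = ((⅓)*100)*260 = (100/3)*260 = 26000/3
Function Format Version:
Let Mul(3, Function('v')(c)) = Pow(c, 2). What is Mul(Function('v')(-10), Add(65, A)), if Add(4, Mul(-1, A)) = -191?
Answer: Rational(26000, 3) ≈ 8666.7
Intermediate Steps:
A = 195 (A = Add(4, Mul(-1, -191)) = Add(4, 191) = 195)
Function('v')(c) = Mul(Rational(1, 3), Pow(c, 2))
Mul(Function('v')(-10), Add(65, A)) = Mul(Mul(Rational(1, 3), Pow(-10, 2)), Add(65, 195)) = Mul(Mul(Rational(1, 3), 100), 260) = Mul(Rational(100, 3), 260) = Rational(26000, 3)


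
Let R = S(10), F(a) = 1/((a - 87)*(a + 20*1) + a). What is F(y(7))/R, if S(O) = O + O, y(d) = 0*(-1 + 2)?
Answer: -1/34800 ≈ -2.8736e-5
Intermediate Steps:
y(d) = 0 (y(d) = 0*1 = 0)
F(a) = 1/(a + (-87 + a)*(20 + a)) (F(a) = 1/((-87 + a)*(a + 20) + a) = 1/((-87 + a)*(20 + a) + a) = 1/(a + (-87 + a)*(20 + a)))
S(O) = 2*O
R = 20 (R = 2*10 = 20)
F(y(7))/R = 1/(-1740 + 0² - 66*0*20) = (1/20)/(-1740 + 0 + 0) = (1/20)/(-1740) = -1/1740*1/20 = -1/34800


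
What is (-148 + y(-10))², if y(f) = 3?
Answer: 21025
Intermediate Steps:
(-148 + y(-10))² = (-148 + 3)² = (-145)² = 21025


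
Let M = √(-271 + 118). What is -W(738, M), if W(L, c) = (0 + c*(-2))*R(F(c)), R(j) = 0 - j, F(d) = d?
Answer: 306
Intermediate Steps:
M = 3*I*√17 (M = √(-153) = 3*I*√17 ≈ 12.369*I)
R(j) = -j
W(L, c) = 2*c² (W(L, c) = (0 + c*(-2))*(-c) = (0 - 2*c)*(-c) = (-2*c)*(-c) = 2*c²)
-W(738, M) = -2*(3*I*√17)² = -2*(-153) = -1*(-306) = 306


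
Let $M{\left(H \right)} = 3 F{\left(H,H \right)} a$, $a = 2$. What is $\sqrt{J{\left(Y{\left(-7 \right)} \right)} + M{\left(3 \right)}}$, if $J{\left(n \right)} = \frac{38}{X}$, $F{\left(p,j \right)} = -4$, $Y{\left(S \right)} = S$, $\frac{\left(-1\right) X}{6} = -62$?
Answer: $\frac{i \sqrt{826770}}{186} \approx 4.8885 i$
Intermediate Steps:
$X = 372$ ($X = \left(-6\right) \left(-62\right) = 372$)
$M{\left(H \right)} = -24$ ($M{\left(H \right)} = 3 \left(-4\right) 2 = \left(-12\right) 2 = -24$)
$J{\left(n \right)} = \frac{19}{186}$ ($J{\left(n \right)} = \frac{38}{372} = 38 \cdot \frac{1}{372} = \frac{19}{186}$)
$\sqrt{J{\left(Y{\left(-7 \right)} \right)} + M{\left(3 \right)}} = \sqrt{\frac{19}{186} - 24} = \sqrt{- \frac{4445}{186}} = \frac{i \sqrt{826770}}{186}$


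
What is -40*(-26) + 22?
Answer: 1062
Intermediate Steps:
-40*(-26) + 22 = 1040 + 22 = 1062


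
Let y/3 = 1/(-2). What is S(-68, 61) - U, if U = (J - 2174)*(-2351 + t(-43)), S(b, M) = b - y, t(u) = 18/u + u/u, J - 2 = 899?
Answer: -257324847/86 ≈ -2.9921e+6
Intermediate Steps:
J = 901 (J = 2 + 899 = 901)
y = -3/2 (y = 3/(-2) = 3*(-½) = -3/2 ≈ -1.5000)
t(u) = 1 + 18/u (t(u) = 18/u + 1 = 1 + 18/u)
S(b, M) = 3/2 + b (S(b, M) = b - 1*(-3/2) = b + 3/2 = 3/2 + b)
U = 128659564/43 (U = (901 - 2174)*(-2351 + (18 - 43)/(-43)) = -1273*(-2351 - 1/43*(-25)) = -1273*(-2351 + 25/43) = -1273*(-101068/43) = 128659564/43 ≈ 2.9921e+6)
S(-68, 61) - U = (3/2 - 68) - 1*128659564/43 = -133/2 - 128659564/43 = -257324847/86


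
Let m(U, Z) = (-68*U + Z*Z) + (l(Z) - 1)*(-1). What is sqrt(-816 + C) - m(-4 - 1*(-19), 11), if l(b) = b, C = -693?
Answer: 909 + I*sqrt(1509) ≈ 909.0 + 38.846*I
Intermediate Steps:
m(U, Z) = 1 + Z**2 - Z - 68*U (m(U, Z) = (-68*U + Z*Z) + (Z - 1)*(-1) = (-68*U + Z**2) + (-1 + Z)*(-1) = (Z**2 - 68*U) + (1 - Z) = 1 + Z**2 - Z - 68*U)
sqrt(-816 + C) - m(-4 - 1*(-19), 11) = sqrt(-816 - 693) - (1 + 11**2 - 1*11 - 68*(-4 - 1*(-19))) = sqrt(-1509) - (1 + 121 - 11 - 68*(-4 + 19)) = I*sqrt(1509) - (1 + 121 - 11 - 68*15) = I*sqrt(1509) - (1 + 121 - 11 - 1020) = I*sqrt(1509) - 1*(-909) = I*sqrt(1509) + 909 = 909 + I*sqrt(1509)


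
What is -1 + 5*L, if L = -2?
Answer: -11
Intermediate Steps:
-1 + 5*L = -1 + 5*(-2) = -1 - 10 = -11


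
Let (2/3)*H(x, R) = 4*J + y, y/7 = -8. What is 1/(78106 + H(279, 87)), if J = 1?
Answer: 1/78028 ≈ 1.2816e-5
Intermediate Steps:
y = -56 (y = 7*(-8) = -56)
H(x, R) = -78 (H(x, R) = 3*(4*1 - 56)/2 = 3*(4 - 56)/2 = (3/2)*(-52) = -78)
1/(78106 + H(279, 87)) = 1/(78106 - 78) = 1/78028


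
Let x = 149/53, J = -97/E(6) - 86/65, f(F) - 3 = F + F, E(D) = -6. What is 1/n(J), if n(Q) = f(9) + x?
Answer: 53/1262 ≈ 0.041997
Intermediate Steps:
f(F) = 3 + 2*F (f(F) = 3 + (F + F) = 3 + 2*F)
J = 5789/390 (J = -97/(-6) - 86/65 = -97*(-⅙) - 86*1/65 = 97/6 - 86/65 = 5789/390 ≈ 14.844)
x = 149/53 (x = 149*(1/53) = 149/53 ≈ 2.8113)
n(Q) = 1262/53 (n(Q) = (3 + 2*9) + 149/53 = (3 + 18) + 149/53 = 21 + 149/53 = 1262/53)
1/n(J) = 1/(1262/53) = 53/1262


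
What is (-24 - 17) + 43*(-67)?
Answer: -2922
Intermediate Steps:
(-24 - 17) + 43*(-67) = -41 - 2881 = -2922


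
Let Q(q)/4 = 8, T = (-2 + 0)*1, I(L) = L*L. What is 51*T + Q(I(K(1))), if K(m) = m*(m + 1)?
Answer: -70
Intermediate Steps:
K(m) = m*(1 + m)
I(L) = L²
T = -2 (T = -2*1 = -2)
Q(q) = 32 (Q(q) = 4*8 = 32)
51*T + Q(I(K(1))) = 51*(-2) + 32 = -102 + 32 = -70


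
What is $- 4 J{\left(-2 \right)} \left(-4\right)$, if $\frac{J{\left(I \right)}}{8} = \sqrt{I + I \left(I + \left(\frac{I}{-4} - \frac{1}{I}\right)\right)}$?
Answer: $0$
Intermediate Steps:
$J{\left(I \right)} = 8 \sqrt{I + I \left(- \frac{1}{I} + \frac{3 I}{4}\right)}$ ($J{\left(I \right)} = 8 \sqrt{I + I \left(I + \left(\frac{I}{-4} - \frac{1}{I}\right)\right)} = 8 \sqrt{I + I \left(I + \left(I \left(- \frac{1}{4}\right) - \frac{1}{I}\right)\right)} = 8 \sqrt{I + I \left(I - \left(\frac{1}{I} + \frac{I}{4}\right)\right)} = 8 \sqrt{I + I \left(- \frac{1}{I} + \frac{3 I}{4}\right)}$)
$- 4 J{\left(-2 \right)} \left(-4\right) = - 4 \cdot 4 \sqrt{-4 + 3 \left(-2\right)^{2} + 4 \left(-2\right)} \left(-4\right) = - 4 \cdot 4 \sqrt{-4 + 3 \cdot 4 - 8} \left(-4\right) = - 4 \cdot 4 \sqrt{-4 + 12 - 8} \left(-4\right) = - 4 \cdot 4 \sqrt{0} \left(-4\right) = - 4 \cdot 4 \cdot 0 \left(-4\right) = \left(-4\right) 0 \left(-4\right) = 0 \left(-4\right) = 0$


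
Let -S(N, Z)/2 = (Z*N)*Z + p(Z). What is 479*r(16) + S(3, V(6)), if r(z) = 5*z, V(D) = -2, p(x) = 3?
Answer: 38290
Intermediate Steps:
S(N, Z) = -6 - 2*N*Z**2 (S(N, Z) = -2*((Z*N)*Z + 3) = -2*((N*Z)*Z + 3) = -2*(N*Z**2 + 3) = -2*(3 + N*Z**2) = -6 - 2*N*Z**2)
479*r(16) + S(3, V(6)) = 479*(5*16) + (-6 - 2*3*(-2)**2) = 479*80 + (-6 - 2*3*4) = 38320 + (-6 - 24) = 38320 - 30 = 38290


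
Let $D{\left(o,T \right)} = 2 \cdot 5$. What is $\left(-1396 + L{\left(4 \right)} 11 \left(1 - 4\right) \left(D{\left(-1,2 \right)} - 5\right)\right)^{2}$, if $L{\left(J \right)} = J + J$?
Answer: $7376656$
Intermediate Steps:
$L{\left(J \right)} = 2 J$
$D{\left(o,T \right)} = 10$
$\left(-1396 + L{\left(4 \right)} 11 \left(1 - 4\right) \left(D{\left(-1,2 \right)} - 5\right)\right)^{2} = \left(-1396 + 2 \cdot 4 \cdot 11 \left(1 - 4\right) \left(10 - 5\right)\right)^{2} = \left(-1396 + 8 \cdot 11 \left(\left(-3\right) 5\right)\right)^{2} = \left(-1396 + 88 \left(-15\right)\right)^{2} = \left(-1396 - 1320\right)^{2} = \left(-2716\right)^{2} = 7376656$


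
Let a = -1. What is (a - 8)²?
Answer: 81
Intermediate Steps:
(a - 8)² = (-1 - 8)² = (-9)² = 81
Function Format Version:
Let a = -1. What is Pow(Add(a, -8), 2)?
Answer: 81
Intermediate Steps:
Pow(Add(a, -8), 2) = Pow(Add(-1, -8), 2) = Pow(-9, 2) = 81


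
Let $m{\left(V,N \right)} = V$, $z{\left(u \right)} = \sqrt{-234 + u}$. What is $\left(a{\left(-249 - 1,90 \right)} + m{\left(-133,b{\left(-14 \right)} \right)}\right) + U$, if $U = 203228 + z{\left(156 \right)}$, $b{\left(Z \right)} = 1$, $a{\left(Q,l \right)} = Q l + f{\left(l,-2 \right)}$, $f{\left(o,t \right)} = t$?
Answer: $180593 + i \sqrt{78} \approx 1.8059 \cdot 10^{5} + 8.8318 i$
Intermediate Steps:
$a{\left(Q,l \right)} = -2 + Q l$ ($a{\left(Q,l \right)} = Q l - 2 = -2 + Q l$)
$U = 203228 + i \sqrt{78}$ ($U = 203228 + \sqrt{-234 + 156} = 203228 + \sqrt{-78} = 203228 + i \sqrt{78} \approx 2.0323 \cdot 10^{5} + 8.8318 i$)
$\left(a{\left(-249 - 1,90 \right)} + m{\left(-133,b{\left(-14 \right)} \right)}\right) + U = \left(\left(-2 + \left(-249 - 1\right) 90\right) - 133\right) + \left(203228 + i \sqrt{78}\right) = \left(\left(-2 - 22500\right) - 133\right) + \left(203228 + i \sqrt{78}\right) = \left(-22502 - 133\right) + \left(203228 + i \sqrt{78}\right) = -22635 + \left(203228 + i \sqrt{78}\right) = 180593 + i \sqrt{78}$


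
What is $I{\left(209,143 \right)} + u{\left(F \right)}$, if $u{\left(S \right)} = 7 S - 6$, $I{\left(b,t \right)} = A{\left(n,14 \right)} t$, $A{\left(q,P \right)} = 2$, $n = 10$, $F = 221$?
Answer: $1827$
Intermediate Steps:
$I{\left(b,t \right)} = 2 t$
$u{\left(S \right)} = -6 + 7 S$
$I{\left(209,143 \right)} + u{\left(F \right)} = 2 \cdot 143 + \left(-6 + 7 \cdot 221\right) = 286 + \left(-6 + 1547\right) = 286 + 1541 = 1827$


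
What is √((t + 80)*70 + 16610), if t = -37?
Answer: 6*√545 ≈ 140.07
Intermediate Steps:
√((t + 80)*70 + 16610) = √((-37 + 80)*70 + 16610) = √(43*70 + 16610) = √(3010 + 16610) = √19620 = 6*√545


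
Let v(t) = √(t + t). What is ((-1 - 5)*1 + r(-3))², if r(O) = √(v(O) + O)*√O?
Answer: (6 - I*√3*√(-3 + I*√6))² ≈ 83.53 - 21.08*I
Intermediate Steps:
v(t) = √2*√t (v(t) = √(2*t) = √2*√t)
r(O) = √O*√(O + √2*√O) (r(O) = √(√2*√O + O)*√O = √(O + √2*√O)*√O = √O*√(O + √2*√O))
((-1 - 5)*1 + r(-3))² = ((-1 - 5)*1 + √(-3)*√(-3 + √2*√(-3)))² = (-6*1 + (I*√3)*√(-3 + √2*(I*√3)))² = (-6 + (I*√3)*√(-3 + I*√6))² = (-6 + I*√3*√(-3 + I*√6))²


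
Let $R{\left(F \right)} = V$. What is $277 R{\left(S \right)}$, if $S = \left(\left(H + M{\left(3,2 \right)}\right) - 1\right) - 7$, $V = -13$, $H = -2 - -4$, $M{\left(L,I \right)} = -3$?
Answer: $-3601$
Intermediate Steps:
$H = 2$ ($H = -2 + 4 = 2$)
$S = -9$ ($S = \left(\left(2 - 3\right) - 1\right) - 7 = \left(-1 - 1\right) - 7 = -2 - 7 = -9$)
$R{\left(F \right)} = -13$
$277 R{\left(S \right)} = 277 \left(-13\right) = -3601$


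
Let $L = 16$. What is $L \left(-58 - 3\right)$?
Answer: $-976$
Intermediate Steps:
$L \left(-58 - 3\right) = 16 \left(-58 - 3\right) = 16 \left(-61\right) = -976$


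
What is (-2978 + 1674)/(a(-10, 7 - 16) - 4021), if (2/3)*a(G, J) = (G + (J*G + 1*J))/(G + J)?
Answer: 49552/153011 ≈ 0.32385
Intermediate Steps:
a(G, J) = 3*(G + J + G*J)/(2*(G + J)) (a(G, J) = 3*((G + (J*G + 1*J))/(G + J))/2 = 3*((G + (G*J + J))/(G + J))/2 = 3*((G + (J + G*J))/(G + J))/2 = 3*((G + J + G*J)/(G + J))/2 = 3*(G + J + G*J)/(2*(G + J)))
(-2978 + 1674)/(a(-10, 7 - 16) - 4021) = (-2978 + 1674)/(3*(-10 + (7 - 16) - 10*(7 - 16))/(2*(-10 + (7 - 16))) - 4021) = -1304/(3*(-10 - 9 - 10*(-9))/(2*(-10 - 9)) - 4021) = -1304/((3/2)*(-10 - 9 + 90)/(-19) - 4021) = -1304/((3/2)*(-1/19)*71 - 4021) = -1304/(-213/38 - 4021) = -1304/(-153011/38) = -1304*(-38/153011) = 49552/153011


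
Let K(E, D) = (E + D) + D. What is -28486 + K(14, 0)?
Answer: -28472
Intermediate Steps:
K(E, D) = E + 2*D (K(E, D) = (D + E) + D = E + 2*D)
-28486 + K(14, 0) = -28486 + (14 + 2*0) = -28486 + (14 + 0) = -28486 + 14 = -28472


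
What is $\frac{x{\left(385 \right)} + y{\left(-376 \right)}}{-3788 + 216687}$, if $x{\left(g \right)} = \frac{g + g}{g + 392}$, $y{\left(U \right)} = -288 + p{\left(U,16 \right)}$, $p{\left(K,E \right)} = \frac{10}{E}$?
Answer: $- \frac{254309}{189054312} \approx -0.0013452$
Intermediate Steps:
$y{\left(U \right)} = - \frac{2299}{8}$ ($y{\left(U \right)} = -288 + \frac{10}{16} = -288 + 10 \cdot \frac{1}{16} = -288 + \frac{5}{8} = - \frac{2299}{8}$)
$x{\left(g \right)} = \frac{2 g}{392 + g}$
$\frac{x{\left(385 \right)} + y{\left(-376 \right)}}{-3788 + 216687} = \frac{2 \cdot 385 \frac{1}{392 + 385} - \frac{2299}{8}}{-3788 + 216687} = \frac{2 \cdot 385 \cdot \frac{1}{777} - \frac{2299}{8}}{212899} = \left(2 \cdot 385 \cdot \frac{1}{777} - \frac{2299}{8}\right) \frac{1}{212899} = \left(\frac{110}{111} - \frac{2299}{8}\right) \frac{1}{212899} = \left(- \frac{254309}{888}\right) \frac{1}{212899} = - \frac{254309}{189054312}$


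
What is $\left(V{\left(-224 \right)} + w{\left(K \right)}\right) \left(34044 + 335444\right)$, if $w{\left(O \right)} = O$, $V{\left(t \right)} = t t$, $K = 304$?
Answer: $18651754240$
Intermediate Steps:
$V{\left(t \right)} = t^{2}$
$\left(V{\left(-224 \right)} + w{\left(K \right)}\right) \left(34044 + 335444\right) = \left(\left(-224\right)^{2} + 304\right) \left(34044 + 335444\right) = \left(50176 + 304\right) 369488 = 50480 \cdot 369488 = 18651754240$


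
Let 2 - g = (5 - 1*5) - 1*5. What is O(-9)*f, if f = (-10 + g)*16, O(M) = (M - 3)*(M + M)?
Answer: -10368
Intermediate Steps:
g = 7 (g = 2 - ((5 - 1*5) - 1*5) = 2 - ((5 - 5) - 5) = 2 - (0 - 5) = 2 - 1*(-5) = 2 + 5 = 7)
O(M) = 2*M*(-3 + M) (O(M) = (-3 + M)*(2*M) = 2*M*(-3 + M))
f = -48 (f = (-10 + 7)*16 = -3*16 = -48)
O(-9)*f = (2*(-9)*(-3 - 9))*(-48) = (2*(-9)*(-12))*(-48) = 216*(-48) = -10368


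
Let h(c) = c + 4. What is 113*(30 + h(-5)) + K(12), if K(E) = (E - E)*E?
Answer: 3277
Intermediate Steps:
h(c) = 4 + c
K(E) = 0 (K(E) = 0*E = 0)
113*(30 + h(-5)) + K(12) = 113*(30 + (4 - 5)) + 0 = 113*(30 - 1) + 0 = 113*29 + 0 = 3277 + 0 = 3277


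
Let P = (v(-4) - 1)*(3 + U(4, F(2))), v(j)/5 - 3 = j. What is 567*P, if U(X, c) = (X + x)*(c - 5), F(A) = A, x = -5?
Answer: -20412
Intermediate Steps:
U(X, c) = (-5 + X)*(-5 + c) (U(X, c) = (X - 5)*(c - 5) = (-5 + X)*(-5 + c))
v(j) = 15 + 5*j
P = -36 (P = ((15 + 5*(-4)) - 1)*(3 + (25 - 5*4 - 5*2 + 4*2)) = ((15 - 20) - 1)*(3 + (25 - 20 - 10 + 8)) = (-5 - 1)*(3 + 3) = -6*6 = -36)
567*P = 567*(-36) = -20412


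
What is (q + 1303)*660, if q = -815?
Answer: 322080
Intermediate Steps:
(q + 1303)*660 = (-815 + 1303)*660 = 488*660 = 322080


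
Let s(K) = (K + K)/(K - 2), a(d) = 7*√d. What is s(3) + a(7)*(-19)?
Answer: 6 - 133*√7 ≈ -345.88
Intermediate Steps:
s(K) = 2*K/(-2 + K) (s(K) = (2*K)/(-2 + K) = 2*K/(-2 + K))
s(3) + a(7)*(-19) = 2*3/(-2 + 3) + (7*√7)*(-19) = 2*3/1 - 133*√7 = 2*3*1 - 133*√7 = 6 - 133*√7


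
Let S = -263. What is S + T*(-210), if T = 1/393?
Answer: -34523/131 ≈ -263.53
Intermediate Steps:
T = 1/393 ≈ 0.0025445
S + T*(-210) = -263 + (1/393)*(-210) = -263 - 70/131 = -34523/131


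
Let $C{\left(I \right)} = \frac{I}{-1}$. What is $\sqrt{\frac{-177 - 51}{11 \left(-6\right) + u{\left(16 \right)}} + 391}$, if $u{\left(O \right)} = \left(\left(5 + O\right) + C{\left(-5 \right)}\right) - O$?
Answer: $\frac{\sqrt{77434}}{14} \approx 19.876$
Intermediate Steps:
$C{\left(I \right)} = - I$ ($C{\left(I \right)} = I \left(-1\right) = - I$)
$u{\left(O \right)} = 10$ ($u{\left(O \right)} = \left(\left(5 + O\right) - -5\right) - O = \left(\left(5 + O\right) + 5\right) - O = \left(10 + O\right) - O = 10$)
$\sqrt{\frac{-177 - 51}{11 \left(-6\right) + u{\left(16 \right)}} + 391} = \sqrt{\frac{-177 - 51}{11 \left(-6\right) + 10} + 391} = \sqrt{- \frac{228}{-66 + 10} + 391} = \sqrt{- \frac{228}{-56} + 391} = \sqrt{\left(-228\right) \left(- \frac{1}{56}\right) + 391} = \sqrt{\frac{57}{14} + 391} = \sqrt{\frac{5531}{14}} = \frac{\sqrt{77434}}{14}$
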